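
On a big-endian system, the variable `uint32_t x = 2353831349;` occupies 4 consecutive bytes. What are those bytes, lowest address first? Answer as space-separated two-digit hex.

2353831349 in hexadecimal, padded to 32 bits, is 0x8C4C9DB5.
Split into bytes (most-significant first): 8C 4C 9D B5.
In big-endian order the high byte comes first in memory.
So the memory order matches the most-significant-first order: 8C 4C 9D B5.

8C 4C 9D B5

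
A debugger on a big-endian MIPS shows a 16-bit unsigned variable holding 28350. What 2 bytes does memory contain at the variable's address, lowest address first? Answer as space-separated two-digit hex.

6E BE

28350 in hexadecimal, padded to 16 bits, is 0x6EBE.
Split into bytes (most-significant first): 6E BE.
Big-endian stores the most-significant byte at the lowest address.
So the memory order matches the most-significant-first order: 6E BE.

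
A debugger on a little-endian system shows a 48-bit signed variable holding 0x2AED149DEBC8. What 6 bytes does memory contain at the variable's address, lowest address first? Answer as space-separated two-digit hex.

Split into bytes (most-significant first): 2A ED 14 9D EB C8.
In little-endian order the low byte comes first in memory.
So at ascending addresses the bytes are C8 EB 9D 14 ED 2A.

C8 EB 9D 14 ED 2A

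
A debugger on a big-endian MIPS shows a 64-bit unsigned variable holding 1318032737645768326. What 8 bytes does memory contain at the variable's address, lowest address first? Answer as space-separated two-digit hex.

1318032737645768326 in hexadecimal, padded to 64 bits, is 0x124A97CAA9B62E86.
Split into bytes (most-significant first): 12 4A 97 CA A9 B6 2E 86.
In big-endian order the high byte comes first in memory.
So the memory order matches the most-significant-first order: 12 4A 97 CA A9 B6 2E 86.

12 4A 97 CA A9 B6 2E 86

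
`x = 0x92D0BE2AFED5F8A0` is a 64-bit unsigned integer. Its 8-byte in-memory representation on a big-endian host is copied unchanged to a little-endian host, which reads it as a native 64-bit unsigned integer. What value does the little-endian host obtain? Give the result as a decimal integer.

11599256127908270226

Stored big-endian, the bytes at ascending addresses are 92 D0 BE 2A FE D5 F8 A0.
Read back as little-endian, the first byte is least significant, giving 0xA0F8D5FE2ABED092.
0xA0F8D5FE2ABED092 = 11599256127908270226.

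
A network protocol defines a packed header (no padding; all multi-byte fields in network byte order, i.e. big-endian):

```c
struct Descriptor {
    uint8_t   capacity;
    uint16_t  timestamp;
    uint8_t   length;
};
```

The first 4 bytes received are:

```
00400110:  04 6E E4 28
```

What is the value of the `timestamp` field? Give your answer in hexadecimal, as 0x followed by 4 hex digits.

`timestamp` follows `capacity` (1 byte), so it starts at byte offset 1 and occupies 2 bytes.
Bytes at offsets 1..2: 6E E4.
Big-endian stores the most-significant byte at the lowest address.
The bytes are already most-significant first: 0x6EE4.

0x6EE4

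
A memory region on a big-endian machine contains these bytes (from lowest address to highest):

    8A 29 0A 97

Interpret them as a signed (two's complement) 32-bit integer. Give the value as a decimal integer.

-1977021801

In big-endian order the high byte comes first in memory.
The bytes are already most-significant first: 0x8A290A97.
Top bit is set, so as a signed 32-bit value this is 0x8A290A97 − 2^32 = -1977021801.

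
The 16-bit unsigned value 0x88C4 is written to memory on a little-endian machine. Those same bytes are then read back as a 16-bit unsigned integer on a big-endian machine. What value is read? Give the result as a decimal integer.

Stored little-endian, the bytes at ascending addresses are C4 88.
Read back as big-endian, the last byte is least significant, giving 0xC488.
0xC488 = 50312.

50312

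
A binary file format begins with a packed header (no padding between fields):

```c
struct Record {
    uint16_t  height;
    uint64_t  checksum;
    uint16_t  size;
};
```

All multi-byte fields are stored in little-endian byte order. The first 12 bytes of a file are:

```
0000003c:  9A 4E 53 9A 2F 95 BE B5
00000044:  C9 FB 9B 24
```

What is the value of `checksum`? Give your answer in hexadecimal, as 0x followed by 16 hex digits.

`checksum` follows `height` (2 bytes), so it starts at byte offset 2 and occupies 8 bytes.
Bytes at offsets 2..9: 53 9A 2F 95 BE B5 C9 FB.
Little-endian: lowest address holds the least-significant byte.
Reassemble most-significant byte first: FB C9 B5 BE 95 2F 9A 53 → 0xFBC9B5BE952F9A53.

0xFBC9B5BE952F9A53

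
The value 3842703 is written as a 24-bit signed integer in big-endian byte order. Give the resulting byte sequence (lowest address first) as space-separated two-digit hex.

3842703 in hexadecimal, padded to 24 bits, is 0x3AA28F.
Split into bytes (most-significant first): 3A A2 8F.
In big-endian order the high byte comes first in memory.
So the memory order matches the most-significant-first order: 3A A2 8F.

3A A2 8F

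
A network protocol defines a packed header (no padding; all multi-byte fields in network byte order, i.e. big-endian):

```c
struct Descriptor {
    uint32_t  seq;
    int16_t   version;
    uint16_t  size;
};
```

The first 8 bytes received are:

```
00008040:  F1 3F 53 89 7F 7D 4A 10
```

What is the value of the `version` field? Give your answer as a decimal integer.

`version` follows `seq` (4 bytes), so it starts at byte offset 4 and occupies 2 bytes.
Bytes at offsets 4..5: 7F 7D.
Big-endian: lowest address holds the most-significant byte.
The bytes are already most-significant first: 0x7F7D.
0x7F7D = 32637.

32637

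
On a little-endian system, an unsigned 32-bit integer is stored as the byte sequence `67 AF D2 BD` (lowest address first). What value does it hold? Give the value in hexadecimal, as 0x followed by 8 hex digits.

0xBDD2AF67

In little-endian order the low byte comes first in memory.
Reassemble most-significant byte first: BD D2 AF 67 → 0xBDD2AF67.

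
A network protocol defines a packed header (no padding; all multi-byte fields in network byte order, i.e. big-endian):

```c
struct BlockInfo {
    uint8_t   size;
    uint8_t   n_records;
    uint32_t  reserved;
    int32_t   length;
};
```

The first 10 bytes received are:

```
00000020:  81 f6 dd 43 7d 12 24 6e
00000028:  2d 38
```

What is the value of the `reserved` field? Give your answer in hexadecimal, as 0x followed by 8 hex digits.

`reserved` follows `size` (1 B), `n_records` (1 B), so it starts at offset 1 + 1 = 2 and occupies 4 bytes.
Bytes at offsets 2..5: DD 43 7D 12.
Big-endian: lowest address holds the most-significant byte.
The bytes are already most-significant first: 0xDD437D12.

0xDD437D12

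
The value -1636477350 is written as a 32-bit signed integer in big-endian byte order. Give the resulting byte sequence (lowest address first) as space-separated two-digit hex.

Two's complement of -1636477350 in 32 bits: 1636477350 = 0x618AA9A6; invert → 0x9E755659; add 1 → 0x9E75565A.
Split into bytes (most-significant first): 9E 75 56 5A.
Big-endian stores the most-significant byte at the lowest address.
So the memory order matches the most-significant-first order: 9E 75 56 5A.

9E 75 56 5A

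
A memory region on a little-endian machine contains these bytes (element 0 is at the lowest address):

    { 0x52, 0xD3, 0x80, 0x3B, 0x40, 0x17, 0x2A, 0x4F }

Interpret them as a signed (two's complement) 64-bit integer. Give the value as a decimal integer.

5704397442661798738

Little-endian: lowest address holds the least-significant byte.
Reassemble most-significant byte first: 4F 2A 17 40 3B 80 D3 52 → 0x4F2A17403B80D352.
0x4F2A17403B80D352 = 5704397442661798738.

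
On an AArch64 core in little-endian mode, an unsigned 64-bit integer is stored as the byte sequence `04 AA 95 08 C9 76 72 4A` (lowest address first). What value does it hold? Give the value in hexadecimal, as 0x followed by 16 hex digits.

Little-endian stores the least-significant byte at the lowest address.
Reassemble most-significant byte first: 4A 72 76 C9 08 95 AA 04 → 0x4A7276C90895AA04.

0x4A7276C90895AA04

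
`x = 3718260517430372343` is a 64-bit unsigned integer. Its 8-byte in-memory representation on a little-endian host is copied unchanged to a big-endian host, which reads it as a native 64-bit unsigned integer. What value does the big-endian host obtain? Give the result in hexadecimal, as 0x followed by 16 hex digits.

3718260517430372343 in 64-bit hexadecimal is 0x3399EA3D8BCC27F7.
Stored little-endian, the bytes at ascending addresses are F7 27 CC 8B 3D EA 99 33.
Read back as big-endian, the last byte is least significant, giving 0xF727CC8B3DEA9933.

0xF727CC8B3DEA9933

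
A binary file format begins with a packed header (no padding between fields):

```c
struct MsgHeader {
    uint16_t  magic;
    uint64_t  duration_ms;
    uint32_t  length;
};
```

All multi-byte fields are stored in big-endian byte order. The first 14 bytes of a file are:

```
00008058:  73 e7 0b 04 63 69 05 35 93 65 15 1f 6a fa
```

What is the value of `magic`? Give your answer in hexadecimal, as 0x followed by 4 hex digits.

`magic` is the first field, at byte offset 0, occupying 2 bytes.
Bytes at offsets 0..1: 73 E7.
Big-endian: lowest address holds the most-significant byte.
The bytes are already most-significant first: 0x73E7.

0x73E7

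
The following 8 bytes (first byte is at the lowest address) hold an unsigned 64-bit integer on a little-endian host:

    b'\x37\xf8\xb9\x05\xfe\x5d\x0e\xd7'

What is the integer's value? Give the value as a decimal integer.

15496426713427605559

Little-endian: lowest address holds the least-significant byte.
Reassemble most-significant byte first: D7 0E 5D FE 05 B9 F8 37 → 0xD70E5DFE05B9F837.
0xD70E5DFE05B9F837 = 15496426713427605559.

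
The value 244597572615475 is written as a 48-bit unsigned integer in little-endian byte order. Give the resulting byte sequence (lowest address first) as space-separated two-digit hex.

33 BD 6D CF 75 DE

244597572615475 in hexadecimal, padded to 48 bits, is 0xDE75CF6DBD33.
Split into bytes (most-significant first): DE 75 CF 6D BD 33.
In little-endian order the low byte comes first in memory.
So at ascending addresses the bytes are 33 BD 6D CF 75 DE.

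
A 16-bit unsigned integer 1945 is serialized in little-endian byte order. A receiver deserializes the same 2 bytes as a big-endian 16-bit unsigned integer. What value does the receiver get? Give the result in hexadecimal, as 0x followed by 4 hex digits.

1945 in 16-bit hexadecimal is 0x0799.
Stored little-endian, the bytes at ascending addresses are 99 07.
Read back as big-endian, the last byte is least significant, giving 0x9907.

0x9907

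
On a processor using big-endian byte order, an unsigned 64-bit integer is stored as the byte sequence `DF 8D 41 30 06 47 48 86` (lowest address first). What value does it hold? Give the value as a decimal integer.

16108603116693702790

Big-endian: lowest address holds the most-significant byte.
The bytes are already most-significant first: 0xDF8D413006474886.
0xDF8D413006474886 = 16108603116693702790.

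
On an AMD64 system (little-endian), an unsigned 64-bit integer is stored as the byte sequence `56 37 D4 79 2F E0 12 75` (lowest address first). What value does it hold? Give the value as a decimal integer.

Little-endian: lowest address holds the least-significant byte.
Reassemble most-significant byte first: 75 12 E0 2F 79 D4 37 56 → 0x7512E02F79D43756.
0x7512E02F79D43756 = 8436051546530395990.

8436051546530395990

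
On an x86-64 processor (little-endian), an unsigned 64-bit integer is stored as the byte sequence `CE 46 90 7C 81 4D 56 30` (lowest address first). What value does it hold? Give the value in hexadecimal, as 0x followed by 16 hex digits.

Little-endian: lowest address holds the least-significant byte.
Reassemble most-significant byte first: 30 56 4D 81 7C 90 46 CE → 0x30564D817C9046CE.

0x30564D817C9046CE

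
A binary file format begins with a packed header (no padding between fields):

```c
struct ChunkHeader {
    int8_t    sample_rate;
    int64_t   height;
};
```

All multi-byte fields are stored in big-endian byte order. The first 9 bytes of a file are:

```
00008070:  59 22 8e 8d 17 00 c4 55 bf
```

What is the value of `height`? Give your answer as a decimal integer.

`height` follows `sample_rate` (1 byte), so it starts at byte offset 1 and occupies 8 bytes.
Bytes at offsets 1..8: 22 8E 8D 17 00 C4 55 BF.
In big-endian order the high byte comes first in memory.
The bytes are already most-significant first: 0x228E8D1700C455BF.
0x228E8D1700C455BF = 2490082773919094207.

2490082773919094207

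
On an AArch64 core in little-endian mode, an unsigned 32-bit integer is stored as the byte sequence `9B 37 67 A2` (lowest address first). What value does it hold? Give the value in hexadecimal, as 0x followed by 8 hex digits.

In little-endian order the low byte comes first in memory.
Reassemble most-significant byte first: A2 67 37 9B → 0xA267379B.

0xA267379B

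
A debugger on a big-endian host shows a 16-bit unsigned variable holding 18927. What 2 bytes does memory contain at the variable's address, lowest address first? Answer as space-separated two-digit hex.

18927 in hexadecimal, padded to 16 bits, is 0x49EF.
Split into bytes (most-significant first): 49 EF.
Big-endian stores the most-significant byte at the lowest address.
So the memory order matches the most-significant-first order: 49 EF.

49 EF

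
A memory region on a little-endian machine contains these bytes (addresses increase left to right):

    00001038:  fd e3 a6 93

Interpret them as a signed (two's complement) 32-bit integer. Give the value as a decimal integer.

Little-endian stores the least-significant byte at the lowest address.
Reassemble most-significant byte first: 93 A6 E3 FD → 0x93A6E3FD.
Top bit is set, so as a signed 32-bit value this is 0x93A6E3FD − 2^32 = -1817779203.

-1817779203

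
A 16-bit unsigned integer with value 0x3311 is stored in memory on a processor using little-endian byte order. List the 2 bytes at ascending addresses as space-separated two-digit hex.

11 33

Split into bytes (most-significant first): 33 11.
In little-endian order the low byte comes first in memory.
So at ascending addresses the bytes are 11 33.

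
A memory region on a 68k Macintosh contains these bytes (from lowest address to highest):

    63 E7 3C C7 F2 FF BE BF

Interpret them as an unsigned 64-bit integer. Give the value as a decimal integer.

7198789358848032447

Big-endian: lowest address holds the most-significant byte.
The bytes are already most-significant first: 0x63E73CC7F2FFBEBF.
0x63E73CC7F2FFBEBF = 7198789358848032447.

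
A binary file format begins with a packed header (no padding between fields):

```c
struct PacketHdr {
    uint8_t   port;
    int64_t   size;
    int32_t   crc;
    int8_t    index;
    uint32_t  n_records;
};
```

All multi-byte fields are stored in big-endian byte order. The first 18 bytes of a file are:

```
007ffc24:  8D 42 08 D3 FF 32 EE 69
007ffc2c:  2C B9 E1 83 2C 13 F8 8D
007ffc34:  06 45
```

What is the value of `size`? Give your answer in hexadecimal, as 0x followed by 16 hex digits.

`size` follows `port` (1 byte), so it starts at byte offset 1 and occupies 8 bytes.
Bytes at offsets 1..8: 42 08 D3 FF 32 EE 69 2C.
Big-endian: lowest address holds the most-significant byte.
The bytes are already most-significant first: 0x4208D3FF32EE692C.

0x4208D3FF32EE692C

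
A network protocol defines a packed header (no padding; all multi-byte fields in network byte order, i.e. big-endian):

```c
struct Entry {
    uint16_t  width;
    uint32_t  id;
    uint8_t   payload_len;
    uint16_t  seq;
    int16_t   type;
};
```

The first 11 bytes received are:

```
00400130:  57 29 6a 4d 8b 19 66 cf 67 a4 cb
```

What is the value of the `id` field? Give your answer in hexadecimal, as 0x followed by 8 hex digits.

0x6A4D8B19

`id` follows `width` (2 bytes), so it starts at byte offset 2 and occupies 4 bytes.
Bytes at offsets 2..5: 6A 4D 8B 19.
In big-endian order the high byte comes first in memory.
The bytes are already most-significant first: 0x6A4D8B19.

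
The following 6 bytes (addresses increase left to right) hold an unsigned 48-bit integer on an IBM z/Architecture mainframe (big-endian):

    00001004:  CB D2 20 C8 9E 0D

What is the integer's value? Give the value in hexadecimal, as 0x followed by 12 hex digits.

0xCBD220C89E0D

In big-endian order the high byte comes first in memory.
The bytes are already most-significant first: 0xCBD220C89E0D.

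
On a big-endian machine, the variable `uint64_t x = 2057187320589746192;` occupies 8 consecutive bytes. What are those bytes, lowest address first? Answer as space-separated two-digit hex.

2057187320589746192 in hexadecimal, padded to 64 bits, is 0x1C8C98F7F8308010.
Split into bytes (most-significant first): 1C 8C 98 F7 F8 30 80 10.
In big-endian order the high byte comes first in memory.
So the memory order matches the most-significant-first order: 1C 8C 98 F7 F8 30 80 10.

1C 8C 98 F7 F8 30 80 10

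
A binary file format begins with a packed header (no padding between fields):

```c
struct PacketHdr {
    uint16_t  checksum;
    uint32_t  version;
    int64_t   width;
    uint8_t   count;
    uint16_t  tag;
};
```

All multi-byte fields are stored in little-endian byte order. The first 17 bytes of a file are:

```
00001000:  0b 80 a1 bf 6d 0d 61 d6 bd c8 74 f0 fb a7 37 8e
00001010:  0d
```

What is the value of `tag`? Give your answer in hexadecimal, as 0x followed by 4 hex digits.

0x0D8E

`tag` follows `checksum` (2 B), `version` (4 B), `width` (8 B), `count` (1 B), so it starts at offset 2 + 4 + 8 + 1 = 15 and occupies 2 bytes.
Bytes at offsets 15..16: 8E 0D.
In little-endian order the low byte comes first in memory.
Reassemble most-significant byte first: 0D 8E → 0x0D8E.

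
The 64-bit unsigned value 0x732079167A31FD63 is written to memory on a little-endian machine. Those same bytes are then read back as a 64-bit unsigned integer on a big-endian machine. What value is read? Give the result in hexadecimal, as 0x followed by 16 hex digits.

0x63FD317A16792073

Stored little-endian, the bytes at ascending addresses are 63 FD 31 7A 16 79 20 73.
Read back as big-endian, the last byte is least significant, giving 0x63FD317A16792073.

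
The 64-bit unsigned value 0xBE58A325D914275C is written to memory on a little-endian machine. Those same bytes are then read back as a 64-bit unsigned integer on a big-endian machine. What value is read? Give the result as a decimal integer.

6640299098453006526

Stored little-endian, the bytes at ascending addresses are 5C 27 14 D9 25 A3 58 BE.
Read back as big-endian, the last byte is least significant, giving 0x5C2714D925A358BE.
0x5C2714D925A358BE = 6640299098453006526.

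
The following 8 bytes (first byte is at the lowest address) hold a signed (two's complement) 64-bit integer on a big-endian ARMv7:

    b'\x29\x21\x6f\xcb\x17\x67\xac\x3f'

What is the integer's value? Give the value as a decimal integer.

2963772947848211519

In big-endian order the high byte comes first in memory.
The bytes are already most-significant first: 0x29216FCB1767AC3F.
0x29216FCB1767AC3F = 2963772947848211519.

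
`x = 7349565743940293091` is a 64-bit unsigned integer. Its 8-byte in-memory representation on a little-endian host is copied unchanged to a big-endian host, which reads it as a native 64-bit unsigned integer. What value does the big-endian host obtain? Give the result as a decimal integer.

16416166807438098021

7349565743940293091 in 64-bit hexadecimal is 0x65FEE71ABCF0D1E3.
Stored little-endian, the bytes at ascending addresses are E3 D1 F0 BC 1A E7 FE 65.
Read back as big-endian, the last byte is least significant, giving 0xE3D1F0BC1AE7FE65.
0xE3D1F0BC1AE7FE65 = 16416166807438098021.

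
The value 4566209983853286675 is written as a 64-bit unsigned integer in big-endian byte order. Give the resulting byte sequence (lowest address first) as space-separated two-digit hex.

4566209983853286675 in hexadecimal, padded to 64 bits, is 0x3F5E6FC9996AD513.
Split into bytes (most-significant first): 3F 5E 6F C9 99 6A D5 13.
Big-endian: lowest address holds the most-significant byte.
So the memory order matches the most-significant-first order: 3F 5E 6F C9 99 6A D5 13.

3F 5E 6F C9 99 6A D5 13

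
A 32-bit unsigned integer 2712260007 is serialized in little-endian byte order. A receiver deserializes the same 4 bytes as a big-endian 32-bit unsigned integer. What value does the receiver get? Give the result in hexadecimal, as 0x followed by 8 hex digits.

2712260007 in 32-bit hexadecimal is 0xA1A9CDA7.
Stored little-endian, the bytes at ascending addresses are A7 CD A9 A1.
Read back as big-endian, the last byte is least significant, giving 0xA7CDA9A1.

0xA7CDA9A1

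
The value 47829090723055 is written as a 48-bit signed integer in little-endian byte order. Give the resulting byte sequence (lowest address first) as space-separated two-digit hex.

EF 64 F6 13 80 2B

47829090723055 in hexadecimal, padded to 48 bits, is 0x2B8013F664EF.
Split into bytes (most-significant first): 2B 80 13 F6 64 EF.
Little-endian stores the least-significant byte at the lowest address.
So at ascending addresses the bytes are EF 64 F6 13 80 2B.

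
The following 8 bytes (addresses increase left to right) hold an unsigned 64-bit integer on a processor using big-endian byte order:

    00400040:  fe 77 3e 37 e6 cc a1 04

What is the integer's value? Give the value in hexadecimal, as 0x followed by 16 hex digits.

0xFE773E37E6CCA104

Big-endian stores the most-significant byte at the lowest address.
The bytes are already most-significant first: 0xFE773E37E6CCA104.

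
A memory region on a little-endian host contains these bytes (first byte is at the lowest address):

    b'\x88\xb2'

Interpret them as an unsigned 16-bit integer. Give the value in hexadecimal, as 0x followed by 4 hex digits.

Little-endian stores the least-significant byte at the lowest address.
Reassemble most-significant byte first: B2 88 → 0xB288.

0xB288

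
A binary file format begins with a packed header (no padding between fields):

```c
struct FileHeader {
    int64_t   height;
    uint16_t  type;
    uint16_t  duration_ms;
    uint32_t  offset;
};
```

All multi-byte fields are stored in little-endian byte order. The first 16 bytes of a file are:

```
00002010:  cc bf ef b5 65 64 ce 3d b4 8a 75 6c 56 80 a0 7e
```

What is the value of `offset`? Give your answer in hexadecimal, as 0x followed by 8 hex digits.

`offset` follows `height` (8 B), `type` (2 B), `duration_ms` (2 B), so it starts at offset 8 + 2 + 2 = 12 and occupies 4 bytes.
Bytes at offsets 12..15: 56 80 A0 7E.
In little-endian order the low byte comes first in memory.
Reassemble most-significant byte first: 7E A0 80 56 → 0x7EA08056.

0x7EA08056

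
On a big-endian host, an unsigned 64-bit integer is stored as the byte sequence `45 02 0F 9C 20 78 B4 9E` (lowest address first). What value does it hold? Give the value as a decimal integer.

Big-endian stores the most-significant byte at the lowest address.
The bytes are already most-significant first: 0x45020F9C2078B49E.
0x45020F9C2078B49E = 4972554101804545182.

4972554101804545182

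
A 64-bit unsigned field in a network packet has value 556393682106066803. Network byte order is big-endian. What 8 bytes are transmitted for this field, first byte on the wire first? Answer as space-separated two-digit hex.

556393682106066803 in hexadecimal, padded to 64 bits, is 0x07B8B51B21342773.
Split into bytes (most-significant first): 07 B8 B5 1B 21 34 27 73.
Big-endian stores the most-significant byte at the lowest address.
So the memory order matches the most-significant-first order: 07 B8 B5 1B 21 34 27 73.

07 B8 B5 1B 21 34 27 73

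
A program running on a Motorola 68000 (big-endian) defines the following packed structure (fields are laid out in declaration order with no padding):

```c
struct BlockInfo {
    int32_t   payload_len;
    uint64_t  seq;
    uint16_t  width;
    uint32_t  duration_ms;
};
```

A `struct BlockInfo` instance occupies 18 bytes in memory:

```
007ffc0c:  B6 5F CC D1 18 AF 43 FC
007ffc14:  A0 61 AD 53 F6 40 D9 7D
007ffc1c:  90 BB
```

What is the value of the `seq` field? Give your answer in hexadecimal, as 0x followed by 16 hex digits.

`seq` follows `payload_len` (4 bytes), so it starts at byte offset 4 and occupies 8 bytes.
Bytes at offsets 4..11: 18 AF 43 FC A0 61 AD 53.
Big-endian stores the most-significant byte at the lowest address.
The bytes are already most-significant first: 0x18AF43FCA061AD53.

0x18AF43FCA061AD53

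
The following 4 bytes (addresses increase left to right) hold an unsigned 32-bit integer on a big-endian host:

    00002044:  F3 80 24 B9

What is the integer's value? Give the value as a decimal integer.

4085261497

Big-endian stores the most-significant byte at the lowest address.
The bytes are already most-significant first: 0xF38024B9.
0xF38024B9 = 4085261497.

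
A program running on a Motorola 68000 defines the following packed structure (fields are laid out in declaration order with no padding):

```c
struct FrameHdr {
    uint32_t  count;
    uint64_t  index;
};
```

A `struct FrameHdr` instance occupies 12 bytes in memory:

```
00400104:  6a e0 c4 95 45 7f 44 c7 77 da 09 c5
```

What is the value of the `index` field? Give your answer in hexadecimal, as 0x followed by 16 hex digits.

`index` follows `count` (4 bytes), so it starts at byte offset 4 and occupies 8 bytes.
Bytes at offsets 4..11: 45 7F 44 C7 77 DA 09 C5.
Big-endian: lowest address holds the most-significant byte.
The bytes are already most-significant first: 0x457F44C777DA09C5.

0x457F44C777DA09C5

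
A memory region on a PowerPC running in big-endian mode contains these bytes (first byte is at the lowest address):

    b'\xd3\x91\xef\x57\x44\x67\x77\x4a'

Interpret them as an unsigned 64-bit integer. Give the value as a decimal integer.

15245229371714664266

In big-endian order the high byte comes first in memory.
The bytes are already most-significant first: 0xD391EF574467774A.
0xD391EF574467774A = 15245229371714664266.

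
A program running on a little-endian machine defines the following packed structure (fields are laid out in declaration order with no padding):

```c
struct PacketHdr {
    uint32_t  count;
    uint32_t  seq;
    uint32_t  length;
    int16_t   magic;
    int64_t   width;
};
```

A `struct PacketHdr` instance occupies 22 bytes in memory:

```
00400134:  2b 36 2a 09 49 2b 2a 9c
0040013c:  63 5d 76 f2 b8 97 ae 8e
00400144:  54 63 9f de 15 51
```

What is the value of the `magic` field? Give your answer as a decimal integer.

-26696

`magic` follows `count` (4 B), `seq` (4 B), `length` (4 B), so it starts at offset 4 + 4 + 4 = 12 and occupies 2 bytes.
Bytes at offsets 12..13: B8 97.
Little-endian stores the least-significant byte at the lowest address.
Reassemble most-significant byte first: 97 B8 → 0x97B8.
Top bit is set, so as a signed 16-bit value this is 0x97B8 − 2^16 = -26696.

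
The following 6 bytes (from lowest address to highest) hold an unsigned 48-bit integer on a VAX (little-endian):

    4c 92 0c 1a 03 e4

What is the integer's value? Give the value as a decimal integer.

250701973066316

Little-endian stores the least-significant byte at the lowest address.
Reassemble most-significant byte first: E4 03 1A 0C 92 4C → 0xE4031A0C924C.
0xE4031A0C924C = 250701973066316.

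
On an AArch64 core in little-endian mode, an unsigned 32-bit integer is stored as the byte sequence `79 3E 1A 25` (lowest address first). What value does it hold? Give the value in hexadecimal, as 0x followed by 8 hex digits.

Little-endian stores the least-significant byte at the lowest address.
Reassemble most-significant byte first: 25 1A 3E 79 → 0x251A3E79.

0x251A3E79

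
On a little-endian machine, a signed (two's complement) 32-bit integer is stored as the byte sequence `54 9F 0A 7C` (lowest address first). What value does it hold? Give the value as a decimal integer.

2081070932

Little-endian stores the least-significant byte at the lowest address.
Reassemble most-significant byte first: 7C 0A 9F 54 → 0x7C0A9F54.
0x7C0A9F54 = 2081070932.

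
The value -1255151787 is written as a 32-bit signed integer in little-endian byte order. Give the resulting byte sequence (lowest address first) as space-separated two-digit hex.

55 E7 2F B5

Two's complement of -1255151787 in 32 bits: 1255151787 = 0x4AD018AB; invert → 0xB52FE754; add 1 → 0xB52FE755.
Split into bytes (most-significant first): B5 2F E7 55.
Little-endian: lowest address holds the least-significant byte.
So at ascending addresses the bytes are 55 E7 2F B5.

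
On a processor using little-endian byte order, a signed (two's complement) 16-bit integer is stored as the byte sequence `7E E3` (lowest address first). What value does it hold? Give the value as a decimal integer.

-7298

Little-endian: lowest address holds the least-significant byte.
Reassemble most-significant byte first: E3 7E → 0xE37E.
Top bit is set, so as a signed 16-bit value this is 0xE37E − 2^16 = -7298.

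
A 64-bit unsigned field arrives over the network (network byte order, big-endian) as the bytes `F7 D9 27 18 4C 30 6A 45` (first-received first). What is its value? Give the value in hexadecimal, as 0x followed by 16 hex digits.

0xF7D927184C306A45

Big-endian: lowest address holds the most-significant byte.
The bytes are already most-significant first: 0xF7D927184C306A45.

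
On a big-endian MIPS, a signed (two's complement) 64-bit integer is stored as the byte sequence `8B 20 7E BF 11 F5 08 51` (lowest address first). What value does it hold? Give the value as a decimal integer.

Big-endian stores the most-significant byte at the lowest address.
The bytes are already most-significant first: 0x8B207EBF11F50851.
Top bit is set, so as a signed 64-bit value this is 0x8B207EBF11F50851 − 2^64 = -8421591944077703087.

-8421591944077703087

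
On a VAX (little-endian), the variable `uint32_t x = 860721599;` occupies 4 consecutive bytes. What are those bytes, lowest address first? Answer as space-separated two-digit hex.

BF 91 4D 33

860721599 in hexadecimal, padded to 32 bits, is 0x334D91BF.
Split into bytes (most-significant first): 33 4D 91 BF.
Little-endian stores the least-significant byte at the lowest address.
So at ascending addresses the bytes are BF 91 4D 33.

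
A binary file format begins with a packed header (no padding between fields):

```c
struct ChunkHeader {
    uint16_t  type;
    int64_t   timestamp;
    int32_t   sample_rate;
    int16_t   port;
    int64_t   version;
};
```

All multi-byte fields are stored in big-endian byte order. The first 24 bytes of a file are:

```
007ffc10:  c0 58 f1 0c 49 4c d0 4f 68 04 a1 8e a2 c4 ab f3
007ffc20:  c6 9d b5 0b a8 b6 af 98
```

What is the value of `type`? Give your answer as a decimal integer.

`type` is the first field, at byte offset 0, occupying 2 bytes.
Bytes at offsets 0..1: C0 58.
In big-endian order the high byte comes first in memory.
The bytes are already most-significant first: 0xC058.
0xC058 = 49240.

49240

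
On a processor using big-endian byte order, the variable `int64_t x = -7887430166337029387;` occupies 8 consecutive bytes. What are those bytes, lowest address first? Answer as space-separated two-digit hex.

Two's complement of -7887430166337029387 in 64 bits: 7887430166337029387 = 0x6D75C7F26738050B; invert → 0x928A380D98C7FAF4; add 1 → 0x928A380D98C7FAF5.
Split into bytes (most-significant first): 92 8A 38 0D 98 C7 FA F5.
Big-endian: lowest address holds the most-significant byte.
So the memory order matches the most-significant-first order: 92 8A 38 0D 98 C7 FA F5.

92 8A 38 0D 98 C7 FA F5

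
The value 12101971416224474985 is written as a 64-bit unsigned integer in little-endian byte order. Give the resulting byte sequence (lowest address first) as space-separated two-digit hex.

12101971416224474985 in hexadecimal, padded to 64 bits, is 0xA7F2D6E251FDA769.
Split into bytes (most-significant first): A7 F2 D6 E2 51 FD A7 69.
In little-endian order the low byte comes first in memory.
So at ascending addresses the bytes are 69 A7 FD 51 E2 D6 F2 A7.

69 A7 FD 51 E2 D6 F2 A7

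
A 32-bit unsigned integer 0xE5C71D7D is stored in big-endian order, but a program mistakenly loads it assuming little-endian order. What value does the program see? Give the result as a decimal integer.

2099103717

Stored big-endian, the bytes at ascending addresses are E5 C7 1D 7D.
Read back as little-endian, the first byte is least significant, giving 0x7D1DC7E5.
0x7D1DC7E5 = 2099103717.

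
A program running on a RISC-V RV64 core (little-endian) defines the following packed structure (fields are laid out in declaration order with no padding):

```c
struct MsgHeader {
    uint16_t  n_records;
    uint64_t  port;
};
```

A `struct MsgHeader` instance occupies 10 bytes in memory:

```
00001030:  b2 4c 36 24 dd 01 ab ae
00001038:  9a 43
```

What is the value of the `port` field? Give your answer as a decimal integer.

4871397996448523318

`port` follows `n_records` (2 bytes), so it starts at byte offset 2 and occupies 8 bytes.
Bytes at offsets 2..9: 36 24 DD 01 AB AE 9A 43.
Little-endian: lowest address holds the least-significant byte.
Reassemble most-significant byte first: 43 9A AE AB 01 DD 24 36 → 0x439AAEAB01DD2436.
0x439AAEAB01DD2436 = 4871397996448523318.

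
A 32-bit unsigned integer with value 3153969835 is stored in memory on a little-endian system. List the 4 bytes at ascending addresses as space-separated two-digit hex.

AB C2 FD BB

3153969835 in hexadecimal, padded to 32 bits, is 0xBBFDC2AB.
Split into bytes (most-significant first): BB FD C2 AB.
Little-endian stores the least-significant byte at the lowest address.
So at ascending addresses the bytes are AB C2 FD BB.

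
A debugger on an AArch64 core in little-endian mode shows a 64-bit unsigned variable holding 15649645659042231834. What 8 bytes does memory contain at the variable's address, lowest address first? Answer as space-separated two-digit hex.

15649645659042231834 in hexadecimal, padded to 64 bits, is 0xD92EB5CFBFF2361A.
Split into bytes (most-significant first): D9 2E B5 CF BF F2 36 1A.
In little-endian order the low byte comes first in memory.
So at ascending addresses the bytes are 1A 36 F2 BF CF B5 2E D9.

1A 36 F2 BF CF B5 2E D9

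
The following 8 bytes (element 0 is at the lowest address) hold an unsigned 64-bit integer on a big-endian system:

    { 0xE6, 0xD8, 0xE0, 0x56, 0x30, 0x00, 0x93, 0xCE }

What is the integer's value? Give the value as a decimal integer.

16634291884470080462

Big-endian stores the most-significant byte at the lowest address.
The bytes are already most-significant first: 0xE6D8E056300093CE.
0xE6D8E056300093CE = 16634291884470080462.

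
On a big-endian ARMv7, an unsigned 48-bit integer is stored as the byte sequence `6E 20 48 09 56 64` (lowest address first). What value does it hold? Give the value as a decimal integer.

121084926580324

Big-endian stores the most-significant byte at the lowest address.
The bytes are already most-significant first: 0x6E2048095664.
0x6E2048095664 = 121084926580324.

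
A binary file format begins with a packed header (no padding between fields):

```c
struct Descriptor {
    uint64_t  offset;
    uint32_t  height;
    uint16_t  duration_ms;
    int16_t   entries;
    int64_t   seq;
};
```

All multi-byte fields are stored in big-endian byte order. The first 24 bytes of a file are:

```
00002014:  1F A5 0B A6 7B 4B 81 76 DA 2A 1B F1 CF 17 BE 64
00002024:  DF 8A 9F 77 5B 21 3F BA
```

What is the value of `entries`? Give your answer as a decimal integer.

`entries` follows `offset` (8 B), `height` (4 B), `duration_ms` (2 B), so it starts at offset 8 + 4 + 2 = 14 and occupies 2 bytes.
Bytes at offsets 14..15: BE 64.
In big-endian order the high byte comes first in memory.
The bytes are already most-significant first: 0xBE64.
Top bit is set, so as a signed 16-bit value this is 0xBE64 − 2^16 = -16796.

-16796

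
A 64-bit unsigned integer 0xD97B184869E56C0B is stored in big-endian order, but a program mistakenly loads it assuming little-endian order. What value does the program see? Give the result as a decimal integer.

823285072245849049

Stored big-endian, the bytes at ascending addresses are D9 7B 18 48 69 E5 6C 0B.
Read back as little-endian, the first byte is least significant, giving 0x0B6CE56948187BD9.
0x0B6CE56948187BD9 = 823285072245849049.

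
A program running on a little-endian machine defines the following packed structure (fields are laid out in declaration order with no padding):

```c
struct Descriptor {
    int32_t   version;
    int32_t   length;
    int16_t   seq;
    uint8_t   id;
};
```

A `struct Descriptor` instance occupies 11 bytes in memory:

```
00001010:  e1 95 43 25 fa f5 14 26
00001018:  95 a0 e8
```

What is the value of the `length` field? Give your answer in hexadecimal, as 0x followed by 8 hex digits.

`length` follows `version` (4 bytes), so it starts at byte offset 4 and occupies 4 bytes.
Bytes at offsets 4..7: FA F5 14 26.
Little-endian stores the least-significant byte at the lowest address.
Reassemble most-significant byte first: 26 14 F5 FA → 0x2614F5FA.

0x2614F5FA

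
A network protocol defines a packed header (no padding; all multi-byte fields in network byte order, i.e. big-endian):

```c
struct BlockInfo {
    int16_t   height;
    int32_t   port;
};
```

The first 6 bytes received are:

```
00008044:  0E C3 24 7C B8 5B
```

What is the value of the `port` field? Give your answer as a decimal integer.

612153435

`port` follows `height` (2 bytes), so it starts at byte offset 2 and occupies 4 bytes.
Bytes at offsets 2..5: 24 7C B8 5B.
Big-endian: lowest address holds the most-significant byte.
The bytes are already most-significant first: 0x247CB85B.
0x247CB85B = 612153435.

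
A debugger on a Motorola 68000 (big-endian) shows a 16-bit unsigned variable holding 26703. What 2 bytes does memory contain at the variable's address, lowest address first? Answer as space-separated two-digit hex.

26703 in hexadecimal, padded to 16 bits, is 0x684F.
Split into bytes (most-significant first): 68 4F.
In big-endian order the high byte comes first in memory.
So the memory order matches the most-significant-first order: 68 4F.

68 4F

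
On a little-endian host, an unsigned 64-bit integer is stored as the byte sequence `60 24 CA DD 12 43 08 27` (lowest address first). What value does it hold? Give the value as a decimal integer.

Little-endian stores the least-significant byte at the lowest address.
Reassemble most-significant byte first: 27 08 43 12 DD CA 24 60 → 0x27084312DDCA2460.
0x27084312DDCA2460 = 2812571715602359392.

2812571715602359392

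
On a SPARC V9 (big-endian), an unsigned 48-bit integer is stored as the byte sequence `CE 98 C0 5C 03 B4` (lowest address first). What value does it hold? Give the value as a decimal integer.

Big-endian stores the most-significant byte at the lowest address.
The bytes are already most-significant first: 0xCE98C05C03B4.
0xCE98C05C03B4 = 227155457606580.

227155457606580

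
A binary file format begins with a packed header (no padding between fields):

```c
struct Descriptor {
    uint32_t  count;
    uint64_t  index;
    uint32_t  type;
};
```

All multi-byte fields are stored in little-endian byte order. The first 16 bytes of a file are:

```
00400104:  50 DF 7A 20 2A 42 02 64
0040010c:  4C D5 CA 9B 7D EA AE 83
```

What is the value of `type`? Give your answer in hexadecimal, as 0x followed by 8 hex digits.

`type` follows `count` (4 B), `index` (8 B), so it starts at offset 4 + 8 = 12 and occupies 4 bytes.
Bytes at offsets 12..15: 7D EA AE 83.
In little-endian order the low byte comes first in memory.
Reassemble most-significant byte first: 83 AE EA 7D → 0x83AEEA7D.

0x83AEEA7D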